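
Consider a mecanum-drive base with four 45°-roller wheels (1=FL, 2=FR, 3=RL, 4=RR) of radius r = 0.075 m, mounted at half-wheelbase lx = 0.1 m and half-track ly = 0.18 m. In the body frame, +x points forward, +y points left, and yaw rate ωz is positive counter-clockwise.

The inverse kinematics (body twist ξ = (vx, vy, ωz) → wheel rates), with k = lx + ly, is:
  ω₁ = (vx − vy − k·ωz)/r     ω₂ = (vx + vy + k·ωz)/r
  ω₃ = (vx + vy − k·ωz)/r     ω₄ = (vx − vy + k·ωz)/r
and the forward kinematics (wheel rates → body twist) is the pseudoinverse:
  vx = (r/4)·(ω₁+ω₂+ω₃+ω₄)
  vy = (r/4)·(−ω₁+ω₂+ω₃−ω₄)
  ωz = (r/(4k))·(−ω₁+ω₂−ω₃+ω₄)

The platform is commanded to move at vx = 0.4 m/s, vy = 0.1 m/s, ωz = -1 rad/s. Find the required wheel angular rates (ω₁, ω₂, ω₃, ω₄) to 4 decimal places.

k = lx + ly = 0.1 + 0.18 = 0.2800;  k·ωz = 0.2800·-1 = -0.2800
ω₁ (FL) = (vx − vy − k·ωz)/r = 0.5800/0.075 = 7.7333
ω₂ (FR) = (vx + vy + k·ωz)/r = 0.2200/0.075 = 2.9333
ω₃ (RL) = (vx + vy − k·ωz)/r = 0.7800/0.075 = 10.4000
ω₄ (RR) = (vx − vy + k·ωz)/r = 0.0200/0.075 = 0.2667

(7.7333, 2.9333, 10.4000, 0.2667)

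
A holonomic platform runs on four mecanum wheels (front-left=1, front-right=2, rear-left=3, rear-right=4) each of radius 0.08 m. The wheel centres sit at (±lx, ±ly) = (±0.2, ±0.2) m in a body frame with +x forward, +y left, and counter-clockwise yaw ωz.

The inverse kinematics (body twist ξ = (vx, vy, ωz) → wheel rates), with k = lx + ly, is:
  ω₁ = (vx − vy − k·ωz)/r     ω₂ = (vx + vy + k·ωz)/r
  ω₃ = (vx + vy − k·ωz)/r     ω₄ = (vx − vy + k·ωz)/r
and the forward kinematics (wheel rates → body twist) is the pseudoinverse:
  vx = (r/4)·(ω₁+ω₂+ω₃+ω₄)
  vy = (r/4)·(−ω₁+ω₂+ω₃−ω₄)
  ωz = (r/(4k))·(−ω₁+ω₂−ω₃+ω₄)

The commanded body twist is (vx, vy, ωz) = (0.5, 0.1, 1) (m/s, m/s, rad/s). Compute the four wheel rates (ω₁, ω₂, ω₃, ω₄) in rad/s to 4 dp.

(0.0000, 12.5000, 2.5000, 10.0000)

k = lx + ly = 0.2 + 0.2 = 0.4000;  k·ωz = 0.4000·1 = 0.4000
ω₁ (FL) = (vx − vy − k·ωz)/r = 0.0000/0.08 = 0.0000
ω₂ (FR) = (vx + vy + k·ωz)/r = 1.0000/0.08 = 12.5000
ω₃ (RL) = (vx + vy − k·ωz)/r = 0.2000/0.08 = 2.5000
ω₄ (RR) = (vx − vy + k·ωz)/r = 0.8000/0.08 = 10.0000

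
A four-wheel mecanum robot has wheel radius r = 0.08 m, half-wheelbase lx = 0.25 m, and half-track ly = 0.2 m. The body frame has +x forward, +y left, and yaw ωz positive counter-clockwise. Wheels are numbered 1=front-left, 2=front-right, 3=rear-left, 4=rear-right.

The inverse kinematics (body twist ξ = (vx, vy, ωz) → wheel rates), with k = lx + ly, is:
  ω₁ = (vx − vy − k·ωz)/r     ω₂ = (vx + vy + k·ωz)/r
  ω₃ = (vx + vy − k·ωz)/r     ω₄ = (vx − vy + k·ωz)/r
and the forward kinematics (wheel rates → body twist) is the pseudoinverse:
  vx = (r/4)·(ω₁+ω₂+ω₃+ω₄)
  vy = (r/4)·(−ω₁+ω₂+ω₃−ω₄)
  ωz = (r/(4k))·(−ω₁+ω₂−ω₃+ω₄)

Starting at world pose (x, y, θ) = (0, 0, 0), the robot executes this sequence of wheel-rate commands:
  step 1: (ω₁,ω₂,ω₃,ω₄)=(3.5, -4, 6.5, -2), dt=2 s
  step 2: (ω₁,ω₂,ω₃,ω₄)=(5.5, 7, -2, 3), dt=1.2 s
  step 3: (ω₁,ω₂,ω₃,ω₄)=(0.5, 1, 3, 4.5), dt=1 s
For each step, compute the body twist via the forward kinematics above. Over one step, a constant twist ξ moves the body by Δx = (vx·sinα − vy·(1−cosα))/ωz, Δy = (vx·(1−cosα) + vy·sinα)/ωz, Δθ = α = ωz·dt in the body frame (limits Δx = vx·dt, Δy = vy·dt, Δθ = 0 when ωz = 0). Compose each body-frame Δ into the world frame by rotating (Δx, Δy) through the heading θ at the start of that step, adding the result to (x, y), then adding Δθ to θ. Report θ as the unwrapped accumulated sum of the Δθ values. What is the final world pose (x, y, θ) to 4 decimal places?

step 1: ξ=(vx,vy,ωz)=(0.0800, 0.0200, -0.7111), dt=2.0 → body Δ=(0.1352, -0.0680, -1.4222) → world pose (0.1352, -0.0680, -1.4222)
step 2: ξ=(vx,vy,ωz)=(0.2700, -0.0700, 0.2889), dt=1.2 → body Δ=(0.3320, -0.0267, 0.3467) → world pose (0.1579, -0.4003, -1.0756)
step 3: ξ=(vx,vy,ωz)=(0.1800, -0.0200, 0.0889), dt=1.0 → body Δ=(0.1807, -0.0120, 0.0889) → world pose (0.2332, -0.5649, -0.9867)

(0.2332, -0.5649, -0.9867)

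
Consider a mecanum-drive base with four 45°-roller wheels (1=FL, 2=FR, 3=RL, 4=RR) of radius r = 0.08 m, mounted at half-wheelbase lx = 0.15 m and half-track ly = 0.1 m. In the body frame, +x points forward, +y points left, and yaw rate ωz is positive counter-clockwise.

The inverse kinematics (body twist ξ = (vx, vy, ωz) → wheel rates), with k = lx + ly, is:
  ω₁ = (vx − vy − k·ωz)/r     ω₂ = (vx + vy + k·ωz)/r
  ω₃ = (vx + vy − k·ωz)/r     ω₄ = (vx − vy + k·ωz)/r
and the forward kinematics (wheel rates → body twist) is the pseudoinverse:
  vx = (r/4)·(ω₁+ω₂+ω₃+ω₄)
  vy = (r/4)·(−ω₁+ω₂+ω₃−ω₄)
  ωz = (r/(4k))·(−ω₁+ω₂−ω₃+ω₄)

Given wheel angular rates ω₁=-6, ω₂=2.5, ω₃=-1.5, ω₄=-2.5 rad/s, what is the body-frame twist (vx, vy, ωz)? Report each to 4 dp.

k = lx + ly = 0.15 + 0.1 = 0.2500
ω₁+ω₂+ω₃+ω₄ = -7.5000  →  vx = (0.08/4)·-7.5000 = -0.1500
−ω₁+ω₂+ω₃−ω₄ = 9.5000  →  vy = (0.08/4)·9.5000 = 0.1900
−ω₁+ω₂−ω₃+ω₄ = 7.5000  →  ωz = (0.08/1.0000)·7.5000 = 0.6000

(-0.1500, 0.1900, 0.6000)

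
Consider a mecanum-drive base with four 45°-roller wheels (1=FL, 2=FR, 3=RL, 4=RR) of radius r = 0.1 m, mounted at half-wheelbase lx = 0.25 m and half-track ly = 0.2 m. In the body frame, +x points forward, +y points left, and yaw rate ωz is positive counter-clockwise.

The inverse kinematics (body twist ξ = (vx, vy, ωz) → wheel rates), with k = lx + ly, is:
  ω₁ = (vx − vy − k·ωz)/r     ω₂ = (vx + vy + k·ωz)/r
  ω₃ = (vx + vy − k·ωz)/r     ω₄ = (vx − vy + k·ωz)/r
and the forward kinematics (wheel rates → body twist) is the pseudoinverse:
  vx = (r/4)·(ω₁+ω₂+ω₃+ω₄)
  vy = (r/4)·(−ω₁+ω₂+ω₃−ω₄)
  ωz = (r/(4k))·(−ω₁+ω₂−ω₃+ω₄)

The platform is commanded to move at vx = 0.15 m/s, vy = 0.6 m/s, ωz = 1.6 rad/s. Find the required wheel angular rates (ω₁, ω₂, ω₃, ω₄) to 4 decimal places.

k = lx + ly = 0.25 + 0.2 = 0.4500;  k·ωz = 0.4500·1.6 = 0.7200
ω₁ (FL) = (vx − vy − k·ωz)/r = -1.1700/0.1 = -11.7000
ω₂ (FR) = (vx + vy + k·ωz)/r = 1.4700/0.1 = 14.7000
ω₃ (RL) = (vx + vy − k·ωz)/r = 0.0300/0.1 = 0.3000
ω₄ (RR) = (vx − vy + k·ωz)/r = 0.2700/0.1 = 2.7000

(-11.7000, 14.7000, 0.3000, 2.7000)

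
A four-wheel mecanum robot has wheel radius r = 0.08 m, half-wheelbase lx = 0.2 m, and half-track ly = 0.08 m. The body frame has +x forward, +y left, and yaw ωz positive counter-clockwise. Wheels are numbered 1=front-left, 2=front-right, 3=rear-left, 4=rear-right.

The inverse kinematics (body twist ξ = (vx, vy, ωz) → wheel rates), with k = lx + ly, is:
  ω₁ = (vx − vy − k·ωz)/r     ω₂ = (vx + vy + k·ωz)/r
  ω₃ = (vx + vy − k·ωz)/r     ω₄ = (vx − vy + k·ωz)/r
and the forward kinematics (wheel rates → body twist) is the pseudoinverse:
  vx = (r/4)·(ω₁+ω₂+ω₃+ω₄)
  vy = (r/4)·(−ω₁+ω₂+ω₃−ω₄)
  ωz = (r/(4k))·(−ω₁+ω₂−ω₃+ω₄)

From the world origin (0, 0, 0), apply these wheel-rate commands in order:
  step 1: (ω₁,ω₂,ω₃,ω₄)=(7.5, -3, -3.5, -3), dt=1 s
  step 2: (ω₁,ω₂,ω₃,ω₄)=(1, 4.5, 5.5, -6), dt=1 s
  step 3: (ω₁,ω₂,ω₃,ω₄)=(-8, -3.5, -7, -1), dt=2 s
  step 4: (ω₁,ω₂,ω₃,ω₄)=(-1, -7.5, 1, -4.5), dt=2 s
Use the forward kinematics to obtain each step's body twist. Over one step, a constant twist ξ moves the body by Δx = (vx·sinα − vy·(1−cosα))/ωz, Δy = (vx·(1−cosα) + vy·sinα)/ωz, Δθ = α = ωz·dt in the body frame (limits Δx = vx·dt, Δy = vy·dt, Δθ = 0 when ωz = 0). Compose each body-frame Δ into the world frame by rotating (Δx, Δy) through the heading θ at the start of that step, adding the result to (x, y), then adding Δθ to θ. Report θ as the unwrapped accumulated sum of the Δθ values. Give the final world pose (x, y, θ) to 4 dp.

(-0.8071, 0.4293, -1.5000)

step 1: ξ=(vx,vy,ωz)=(-0.0400, -0.2200, -0.7143), dt=1.0 → body Δ=(-0.1120, -0.1881, -0.7143) → world pose (-0.1120, -0.1881, -0.7143)
step 2: ξ=(vx,vy,ωz)=(0.1000, 0.3000, -0.5714), dt=1.0 → body Δ=(0.1781, 0.2561, -0.5714) → world pose (0.1903, -0.1112, -1.2857)
step 3: ξ=(vx,vy,ωz)=(-0.3900, -0.0300, 0.7500), dt=2.0 → body Δ=(-0.4815, -0.5231, 1.5000) → world pose (-0.4471, 0.2038, 0.2143)
step 4: ξ=(vx,vy,ωz)=(-0.2400, -0.0200, -0.8571), dt=2.0 → body Δ=(-0.3038, 0.2969, -1.7143) → world pose (-0.8071, 0.4293, -1.5000)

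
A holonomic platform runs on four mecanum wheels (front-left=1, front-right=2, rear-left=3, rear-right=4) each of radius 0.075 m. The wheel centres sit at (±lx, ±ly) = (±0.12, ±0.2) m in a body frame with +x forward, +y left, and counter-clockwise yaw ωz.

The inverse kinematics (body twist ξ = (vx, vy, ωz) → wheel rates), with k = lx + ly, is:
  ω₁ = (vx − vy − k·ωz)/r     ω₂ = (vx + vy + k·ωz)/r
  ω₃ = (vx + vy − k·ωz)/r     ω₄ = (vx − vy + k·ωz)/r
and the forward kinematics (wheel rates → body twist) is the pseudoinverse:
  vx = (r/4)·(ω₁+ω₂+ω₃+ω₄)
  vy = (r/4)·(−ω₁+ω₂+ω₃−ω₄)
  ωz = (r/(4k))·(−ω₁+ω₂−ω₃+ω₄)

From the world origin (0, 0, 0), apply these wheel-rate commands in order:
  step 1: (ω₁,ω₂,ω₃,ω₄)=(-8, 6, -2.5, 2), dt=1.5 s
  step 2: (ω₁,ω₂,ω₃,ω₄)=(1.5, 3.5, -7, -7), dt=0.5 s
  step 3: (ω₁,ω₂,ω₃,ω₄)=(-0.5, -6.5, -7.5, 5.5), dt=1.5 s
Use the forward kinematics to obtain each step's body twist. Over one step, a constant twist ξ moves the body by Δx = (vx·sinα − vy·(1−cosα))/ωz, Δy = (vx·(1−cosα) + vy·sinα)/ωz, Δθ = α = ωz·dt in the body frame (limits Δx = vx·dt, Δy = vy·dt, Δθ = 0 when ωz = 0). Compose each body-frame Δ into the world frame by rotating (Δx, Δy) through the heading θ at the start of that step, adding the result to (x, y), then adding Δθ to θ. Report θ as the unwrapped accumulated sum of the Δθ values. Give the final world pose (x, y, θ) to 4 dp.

(0.3538, 0.0206, 2.2998)

step 1: ξ=(vx,vy,ωz)=(-0.0469, 0.1781, 1.0840), dt=1.5 → body Δ=(-0.2166, 0.1184, 1.6260) → world pose (-0.2166, 0.1184, 1.6260)
step 2: ξ=(vx,vy,ωz)=(-0.1688, 0.0375, 0.1172), dt=0.5 → body Δ=(-0.0849, 0.0163, 0.0586) → world pose (-0.2281, 0.0328, 1.6846)
step 3: ξ=(vx,vy,ωz)=(-0.1688, -0.3563, 0.4102), dt=1.5 → body Δ=(-0.0782, -0.5767, 0.6152) → world pose (0.3538, 0.0206, 2.2998)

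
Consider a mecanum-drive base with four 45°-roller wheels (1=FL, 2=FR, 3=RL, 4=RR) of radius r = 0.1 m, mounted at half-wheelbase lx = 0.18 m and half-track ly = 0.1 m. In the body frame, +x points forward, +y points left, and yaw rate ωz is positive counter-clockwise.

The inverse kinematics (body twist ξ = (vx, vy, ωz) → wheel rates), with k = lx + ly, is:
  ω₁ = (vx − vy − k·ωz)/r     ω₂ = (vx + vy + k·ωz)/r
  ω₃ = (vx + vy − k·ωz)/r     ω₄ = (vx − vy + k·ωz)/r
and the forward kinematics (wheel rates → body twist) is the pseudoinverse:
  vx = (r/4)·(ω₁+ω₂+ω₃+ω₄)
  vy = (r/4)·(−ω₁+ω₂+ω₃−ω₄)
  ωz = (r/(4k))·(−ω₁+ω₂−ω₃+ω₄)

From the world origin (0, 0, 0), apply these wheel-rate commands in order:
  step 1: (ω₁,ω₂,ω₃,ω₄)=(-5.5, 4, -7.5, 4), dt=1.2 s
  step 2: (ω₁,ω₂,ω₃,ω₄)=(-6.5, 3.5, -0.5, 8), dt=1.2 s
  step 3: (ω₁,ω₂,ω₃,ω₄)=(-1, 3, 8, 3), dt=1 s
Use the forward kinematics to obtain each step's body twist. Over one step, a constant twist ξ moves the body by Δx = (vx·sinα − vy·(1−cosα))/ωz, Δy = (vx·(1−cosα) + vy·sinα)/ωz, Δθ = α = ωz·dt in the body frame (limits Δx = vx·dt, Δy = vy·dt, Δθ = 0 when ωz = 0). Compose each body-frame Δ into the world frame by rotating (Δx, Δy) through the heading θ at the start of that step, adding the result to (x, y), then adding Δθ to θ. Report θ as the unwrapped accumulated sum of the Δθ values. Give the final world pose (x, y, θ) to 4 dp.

step 1: ξ=(vx,vy,ωz)=(-0.1250, -0.0500, 1.8750), dt=1.2 → body Δ=(-0.0085, -0.1293, 2.2500) → world pose (-0.0085, -0.1293, 2.2500)
step 2: ξ=(vx,vy,ωz)=(0.1125, 0.0375, 1.6518), dt=1.2 → body Δ=(0.0306, 0.1161, 1.9821) → world pose (-0.1181, -0.1784, 4.2321)
step 3: ξ=(vx,vy,ωz)=(0.3250, 0.2250, -0.0893), dt=1.0 → body Δ=(0.3346, 0.2102, -0.0893) → world pose (-0.0862, -0.5723, 4.1429)

(-0.0862, -0.5723, 4.1429)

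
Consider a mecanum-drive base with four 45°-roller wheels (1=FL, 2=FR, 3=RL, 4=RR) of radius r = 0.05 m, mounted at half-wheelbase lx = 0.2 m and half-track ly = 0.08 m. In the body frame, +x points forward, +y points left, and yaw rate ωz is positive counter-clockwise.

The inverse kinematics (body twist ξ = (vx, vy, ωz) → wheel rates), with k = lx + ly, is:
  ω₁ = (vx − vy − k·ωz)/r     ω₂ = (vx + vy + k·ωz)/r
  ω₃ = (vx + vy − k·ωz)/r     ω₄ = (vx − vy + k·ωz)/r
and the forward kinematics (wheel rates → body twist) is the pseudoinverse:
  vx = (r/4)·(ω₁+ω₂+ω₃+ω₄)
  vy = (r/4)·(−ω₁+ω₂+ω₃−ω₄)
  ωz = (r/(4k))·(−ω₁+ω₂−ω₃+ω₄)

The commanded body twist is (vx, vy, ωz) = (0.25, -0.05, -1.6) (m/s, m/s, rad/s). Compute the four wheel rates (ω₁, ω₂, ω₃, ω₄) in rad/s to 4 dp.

(14.9600, -4.9600, 12.9600, -2.9600)

k = lx + ly = 0.2 + 0.08 = 0.2800;  k·ωz = 0.2800·-1.6 = -0.4480
ω₁ (FL) = (vx − vy − k·ωz)/r = 0.7480/0.05 = 14.9600
ω₂ (FR) = (vx + vy + k·ωz)/r = -0.2480/0.05 = -4.9600
ω₃ (RL) = (vx + vy − k·ωz)/r = 0.6480/0.05 = 12.9600
ω₄ (RR) = (vx − vy + k·ωz)/r = -0.1480/0.05 = -2.9600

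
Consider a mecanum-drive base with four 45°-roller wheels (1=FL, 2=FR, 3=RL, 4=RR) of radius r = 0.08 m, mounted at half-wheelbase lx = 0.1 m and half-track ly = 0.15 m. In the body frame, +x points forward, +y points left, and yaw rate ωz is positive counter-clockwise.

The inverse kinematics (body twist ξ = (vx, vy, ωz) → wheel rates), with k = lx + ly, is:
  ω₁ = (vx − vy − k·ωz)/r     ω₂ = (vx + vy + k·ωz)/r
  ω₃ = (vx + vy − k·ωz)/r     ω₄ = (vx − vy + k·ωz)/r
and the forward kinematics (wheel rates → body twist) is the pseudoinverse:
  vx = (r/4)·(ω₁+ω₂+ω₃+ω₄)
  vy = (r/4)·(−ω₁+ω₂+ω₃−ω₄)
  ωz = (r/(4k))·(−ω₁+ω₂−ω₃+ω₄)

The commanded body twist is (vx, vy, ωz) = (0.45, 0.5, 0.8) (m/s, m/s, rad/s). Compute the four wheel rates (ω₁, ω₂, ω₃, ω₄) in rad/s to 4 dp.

k = lx + ly = 0.1 + 0.15 = 0.2500;  k·ωz = 0.2500·0.8 = 0.2000
ω₁ (FL) = (vx − vy − k·ωz)/r = -0.2500/0.08 = -3.1250
ω₂ (FR) = (vx + vy + k·ωz)/r = 1.1500/0.08 = 14.3750
ω₃ (RL) = (vx + vy − k·ωz)/r = 0.7500/0.08 = 9.3750
ω₄ (RR) = (vx − vy + k·ωz)/r = 0.1500/0.08 = 1.8750

(-3.1250, 14.3750, 9.3750, 1.8750)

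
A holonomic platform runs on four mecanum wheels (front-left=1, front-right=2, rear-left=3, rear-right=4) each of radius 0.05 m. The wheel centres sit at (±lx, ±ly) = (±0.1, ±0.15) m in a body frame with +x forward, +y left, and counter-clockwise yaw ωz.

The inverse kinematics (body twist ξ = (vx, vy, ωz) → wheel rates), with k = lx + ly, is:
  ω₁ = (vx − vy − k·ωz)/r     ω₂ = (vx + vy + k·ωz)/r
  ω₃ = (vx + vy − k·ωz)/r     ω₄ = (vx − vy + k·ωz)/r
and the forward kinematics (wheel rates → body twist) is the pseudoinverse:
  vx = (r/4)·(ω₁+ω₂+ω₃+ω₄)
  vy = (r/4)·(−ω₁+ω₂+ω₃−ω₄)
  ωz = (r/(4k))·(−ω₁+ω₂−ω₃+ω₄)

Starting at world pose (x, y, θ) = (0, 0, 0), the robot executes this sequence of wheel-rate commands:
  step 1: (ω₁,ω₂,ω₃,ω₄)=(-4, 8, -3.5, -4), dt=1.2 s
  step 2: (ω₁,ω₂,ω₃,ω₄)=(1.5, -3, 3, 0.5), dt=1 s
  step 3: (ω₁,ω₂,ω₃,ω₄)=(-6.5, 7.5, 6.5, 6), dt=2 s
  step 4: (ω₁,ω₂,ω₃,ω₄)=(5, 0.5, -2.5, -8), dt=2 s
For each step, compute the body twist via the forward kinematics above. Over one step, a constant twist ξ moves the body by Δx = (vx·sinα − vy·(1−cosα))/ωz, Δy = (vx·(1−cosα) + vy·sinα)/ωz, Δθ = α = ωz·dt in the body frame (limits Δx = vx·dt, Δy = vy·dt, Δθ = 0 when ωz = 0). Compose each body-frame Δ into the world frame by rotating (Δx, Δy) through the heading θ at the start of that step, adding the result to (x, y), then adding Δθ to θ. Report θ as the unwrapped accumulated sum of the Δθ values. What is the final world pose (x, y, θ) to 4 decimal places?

(-0.2637, 0.4863, 0.6900)

step 1: ξ=(vx,vy,ωz)=(-0.0438, 0.1562, 0.5750), dt=1.2 → body Δ=(-0.1106, 0.1556, 0.6900) → world pose (-0.1106, 0.1556, 0.6900)
step 2: ξ=(vx,vy,ωz)=(0.0250, -0.0250, -0.3500), dt=1.0 → body Δ=(0.0202, -0.0288, -0.3500) → world pose (-0.0767, 0.1462, 0.3400)
step 3: ξ=(vx,vy,ωz)=(0.1688, 0.1812, 0.6750), dt=2.0 → body Δ=(0.0342, 0.4572, 1.3500) → world pose (-0.1969, 0.5887, 1.6900)
step 4: ξ=(vx,vy,ωz)=(-0.0625, 0.0125, -0.5000), dt=2.0 → body Δ=(-0.0937, 0.0785, -1.0000) → world pose (-0.2637, 0.4863, 0.6900)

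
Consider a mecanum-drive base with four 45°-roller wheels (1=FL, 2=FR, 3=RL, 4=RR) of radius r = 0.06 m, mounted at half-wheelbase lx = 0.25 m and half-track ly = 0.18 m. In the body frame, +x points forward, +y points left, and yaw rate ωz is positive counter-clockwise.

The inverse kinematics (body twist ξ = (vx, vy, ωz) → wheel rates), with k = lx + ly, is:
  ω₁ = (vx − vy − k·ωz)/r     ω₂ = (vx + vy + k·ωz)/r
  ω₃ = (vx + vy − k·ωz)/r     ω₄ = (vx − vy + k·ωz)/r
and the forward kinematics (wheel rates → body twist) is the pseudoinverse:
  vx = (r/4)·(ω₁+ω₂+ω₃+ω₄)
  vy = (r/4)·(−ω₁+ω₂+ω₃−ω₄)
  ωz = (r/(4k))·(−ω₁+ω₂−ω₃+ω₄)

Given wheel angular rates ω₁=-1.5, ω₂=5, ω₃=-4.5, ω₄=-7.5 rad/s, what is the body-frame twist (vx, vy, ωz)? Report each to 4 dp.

k = lx + ly = 0.25 + 0.18 = 0.4300
ω₁+ω₂+ω₃+ω₄ = -8.5000  →  vx = (0.06/4)·-8.5000 = -0.1275
−ω₁+ω₂+ω₃−ω₄ = 9.5000  →  vy = (0.06/4)·9.5000 = 0.1425
−ω₁+ω₂−ω₃+ω₄ = 3.5000  →  ωz = (0.06/1.7200)·3.5000 = 0.1221

(-0.1275, 0.1425, 0.1221)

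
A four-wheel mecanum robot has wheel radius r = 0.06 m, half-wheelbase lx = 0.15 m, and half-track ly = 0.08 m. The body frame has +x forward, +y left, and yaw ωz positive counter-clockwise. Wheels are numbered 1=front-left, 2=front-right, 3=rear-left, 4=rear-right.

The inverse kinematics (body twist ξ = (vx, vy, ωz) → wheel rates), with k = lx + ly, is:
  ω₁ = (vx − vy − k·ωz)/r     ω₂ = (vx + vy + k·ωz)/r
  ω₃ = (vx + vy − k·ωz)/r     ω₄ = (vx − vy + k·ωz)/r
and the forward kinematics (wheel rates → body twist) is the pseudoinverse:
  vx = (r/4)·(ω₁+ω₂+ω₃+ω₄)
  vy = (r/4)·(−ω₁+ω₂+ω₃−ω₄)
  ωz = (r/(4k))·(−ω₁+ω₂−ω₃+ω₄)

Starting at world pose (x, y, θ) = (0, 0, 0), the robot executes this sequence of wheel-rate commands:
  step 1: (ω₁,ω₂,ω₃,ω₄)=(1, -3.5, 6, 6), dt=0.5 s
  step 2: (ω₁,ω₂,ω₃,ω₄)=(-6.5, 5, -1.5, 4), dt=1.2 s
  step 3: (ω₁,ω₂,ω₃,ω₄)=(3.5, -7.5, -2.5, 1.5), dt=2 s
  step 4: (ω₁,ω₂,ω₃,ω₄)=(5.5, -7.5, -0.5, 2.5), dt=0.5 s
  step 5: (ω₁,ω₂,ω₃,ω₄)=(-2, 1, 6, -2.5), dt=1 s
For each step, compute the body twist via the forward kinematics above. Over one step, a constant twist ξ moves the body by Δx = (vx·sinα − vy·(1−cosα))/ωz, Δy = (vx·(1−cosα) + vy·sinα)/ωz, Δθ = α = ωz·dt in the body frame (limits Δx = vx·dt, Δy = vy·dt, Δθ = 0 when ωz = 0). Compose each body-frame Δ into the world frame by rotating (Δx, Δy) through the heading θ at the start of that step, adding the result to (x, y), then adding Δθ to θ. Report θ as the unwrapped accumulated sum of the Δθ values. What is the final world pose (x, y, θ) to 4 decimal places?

step 1: ξ=(vx,vy,ωz)=(0.1425, -0.0675, -0.2935), dt=0.5 → body Δ=(0.0685, -0.0388, -0.1467) → world pose (0.0685, -0.0388, -0.1467)
step 2: ξ=(vx,vy,ωz)=(0.0150, 0.0900, 1.1087), dt=1.2 → body Δ=(-0.0487, 0.0892, 1.3304) → world pose (0.0334, 0.0565, 1.1837)
step 3: ξ=(vx,vy,ωz)=(-0.0750, -0.2250, -0.4565), dt=2.0 → body Δ=(-0.3216, -0.3262, -0.9130) → world pose (0.2140, -0.3644, 0.2707)
step 4: ξ=(vx,vy,ωz)=(0.0000, -0.2400, -0.6522), dt=0.5 → body Δ=(-0.0194, -0.1179, -0.3261) → world pose (0.2269, -0.4832, -0.0554)
step 5: ξ=(vx,vy,ωz)=(0.0375, 0.1725, -0.3587), dt=1.0 → body Δ=(0.0673, 0.1622, -0.3587) → world pose (0.3030, -0.3250, -0.4141)

(0.3030, -0.3250, -0.4141)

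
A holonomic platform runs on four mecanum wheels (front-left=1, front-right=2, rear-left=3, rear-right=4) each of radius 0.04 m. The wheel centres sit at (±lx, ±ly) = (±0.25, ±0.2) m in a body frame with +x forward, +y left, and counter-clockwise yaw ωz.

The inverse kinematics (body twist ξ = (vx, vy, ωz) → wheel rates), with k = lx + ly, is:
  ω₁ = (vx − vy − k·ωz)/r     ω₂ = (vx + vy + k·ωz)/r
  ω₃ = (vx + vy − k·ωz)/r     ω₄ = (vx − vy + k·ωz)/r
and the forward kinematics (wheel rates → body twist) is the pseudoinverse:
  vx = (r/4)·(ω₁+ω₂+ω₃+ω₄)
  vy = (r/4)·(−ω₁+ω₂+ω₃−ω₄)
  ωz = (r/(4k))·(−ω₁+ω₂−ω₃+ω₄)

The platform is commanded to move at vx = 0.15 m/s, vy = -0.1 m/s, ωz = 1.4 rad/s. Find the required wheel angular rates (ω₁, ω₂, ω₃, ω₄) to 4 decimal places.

k = lx + ly = 0.25 + 0.2 = 0.4500;  k·ωz = 0.4500·1.4 = 0.6300
ω₁ (FL) = (vx − vy − k·ωz)/r = -0.3800/0.04 = -9.5000
ω₂ (FR) = (vx + vy + k·ωz)/r = 0.6800/0.04 = 17.0000
ω₃ (RL) = (vx + vy − k·ωz)/r = -0.5800/0.04 = -14.5000
ω₄ (RR) = (vx − vy + k·ωz)/r = 0.8800/0.04 = 22.0000

(-9.5000, 17.0000, -14.5000, 22.0000)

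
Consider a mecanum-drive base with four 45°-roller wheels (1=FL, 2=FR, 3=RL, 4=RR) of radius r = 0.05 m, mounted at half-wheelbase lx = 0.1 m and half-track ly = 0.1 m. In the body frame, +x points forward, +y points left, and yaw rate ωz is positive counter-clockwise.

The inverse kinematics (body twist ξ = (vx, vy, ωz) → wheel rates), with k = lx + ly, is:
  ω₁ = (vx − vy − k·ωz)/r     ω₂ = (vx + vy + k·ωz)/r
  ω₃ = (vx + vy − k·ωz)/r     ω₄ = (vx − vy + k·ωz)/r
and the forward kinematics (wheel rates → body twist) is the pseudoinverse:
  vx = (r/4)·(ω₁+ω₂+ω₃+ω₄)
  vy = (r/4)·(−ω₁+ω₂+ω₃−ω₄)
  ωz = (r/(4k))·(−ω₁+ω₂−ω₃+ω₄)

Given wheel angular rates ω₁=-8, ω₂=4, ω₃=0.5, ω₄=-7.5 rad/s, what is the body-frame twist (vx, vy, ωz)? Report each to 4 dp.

(-0.1375, 0.2500, 0.2500)

k = lx + ly = 0.1 + 0.1 = 0.2000
ω₁+ω₂+ω₃+ω₄ = -11.0000  →  vx = (0.05/4)·-11.0000 = -0.1375
−ω₁+ω₂+ω₃−ω₄ = 20.0000  →  vy = (0.05/4)·20.0000 = 0.2500
−ω₁+ω₂−ω₃+ω₄ = 4.0000  →  ωz = (0.05/0.8000)·4.0000 = 0.2500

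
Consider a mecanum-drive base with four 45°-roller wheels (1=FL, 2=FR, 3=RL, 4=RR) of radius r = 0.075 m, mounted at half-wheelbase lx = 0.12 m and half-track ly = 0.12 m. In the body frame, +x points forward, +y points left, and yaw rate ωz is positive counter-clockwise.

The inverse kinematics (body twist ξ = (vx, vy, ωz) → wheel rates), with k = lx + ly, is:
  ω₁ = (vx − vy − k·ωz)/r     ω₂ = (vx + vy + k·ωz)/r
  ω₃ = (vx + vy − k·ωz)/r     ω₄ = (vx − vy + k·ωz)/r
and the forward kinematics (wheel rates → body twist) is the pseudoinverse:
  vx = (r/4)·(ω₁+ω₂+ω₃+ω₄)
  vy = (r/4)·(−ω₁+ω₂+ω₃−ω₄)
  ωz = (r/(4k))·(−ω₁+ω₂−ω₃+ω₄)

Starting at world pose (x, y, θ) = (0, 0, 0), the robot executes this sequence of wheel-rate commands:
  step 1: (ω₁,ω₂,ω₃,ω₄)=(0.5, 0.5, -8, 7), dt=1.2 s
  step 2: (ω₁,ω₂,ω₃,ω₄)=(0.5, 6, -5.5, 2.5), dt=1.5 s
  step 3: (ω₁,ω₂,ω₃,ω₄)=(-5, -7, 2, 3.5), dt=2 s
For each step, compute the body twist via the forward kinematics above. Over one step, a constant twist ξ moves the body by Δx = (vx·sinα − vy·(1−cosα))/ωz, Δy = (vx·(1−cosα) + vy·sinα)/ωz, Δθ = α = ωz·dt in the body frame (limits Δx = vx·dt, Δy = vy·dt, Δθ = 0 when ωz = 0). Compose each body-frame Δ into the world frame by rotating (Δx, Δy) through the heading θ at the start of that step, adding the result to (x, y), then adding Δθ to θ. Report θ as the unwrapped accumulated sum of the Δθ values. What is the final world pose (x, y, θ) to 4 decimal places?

step 1: ξ=(vx,vy,ωz)=(0.0000, -0.2812, 1.1719), dt=1.2 → body Δ=(0.2007, -0.2368, 1.4062) → world pose (0.2007, -0.2368, 1.4062)
step 2: ξ=(vx,vy,ωz)=(0.0656, -0.0469, 1.0547), dt=1.5 → body Δ=(0.1072, 0.0185, 1.5820) → world pose (0.2000, -0.1280, 2.9883)
step 3: ξ=(vx,vy,ωz)=(-0.1219, -0.0656, -0.0391), dt=2.0 → body Δ=(-0.2486, -0.1216, -0.0781) → world pose (0.4643, -0.0458, 2.9102)

(0.4643, -0.0458, 2.9102)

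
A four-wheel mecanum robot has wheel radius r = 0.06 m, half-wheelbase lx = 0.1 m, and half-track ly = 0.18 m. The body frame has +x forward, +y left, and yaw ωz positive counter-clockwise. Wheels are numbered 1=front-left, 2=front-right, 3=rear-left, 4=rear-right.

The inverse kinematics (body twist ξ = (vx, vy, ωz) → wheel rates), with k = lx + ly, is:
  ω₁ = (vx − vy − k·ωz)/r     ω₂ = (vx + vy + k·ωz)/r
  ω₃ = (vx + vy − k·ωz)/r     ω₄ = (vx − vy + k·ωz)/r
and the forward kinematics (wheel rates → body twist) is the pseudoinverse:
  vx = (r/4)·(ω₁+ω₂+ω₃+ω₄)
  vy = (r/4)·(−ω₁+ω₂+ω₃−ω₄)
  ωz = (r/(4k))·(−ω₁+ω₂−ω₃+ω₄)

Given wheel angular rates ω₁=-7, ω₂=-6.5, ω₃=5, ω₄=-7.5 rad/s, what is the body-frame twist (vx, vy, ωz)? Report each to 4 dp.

(-0.2400, 0.1950, -0.6429)

k = lx + ly = 0.1 + 0.18 = 0.2800
ω₁+ω₂+ω₃+ω₄ = -16.0000  →  vx = (0.06/4)·-16.0000 = -0.2400
−ω₁+ω₂+ω₃−ω₄ = 13.0000  →  vy = (0.06/4)·13.0000 = 0.1950
−ω₁+ω₂−ω₃+ω₄ = -12.0000  →  ωz = (0.06/1.1200)·-12.0000 = -0.6429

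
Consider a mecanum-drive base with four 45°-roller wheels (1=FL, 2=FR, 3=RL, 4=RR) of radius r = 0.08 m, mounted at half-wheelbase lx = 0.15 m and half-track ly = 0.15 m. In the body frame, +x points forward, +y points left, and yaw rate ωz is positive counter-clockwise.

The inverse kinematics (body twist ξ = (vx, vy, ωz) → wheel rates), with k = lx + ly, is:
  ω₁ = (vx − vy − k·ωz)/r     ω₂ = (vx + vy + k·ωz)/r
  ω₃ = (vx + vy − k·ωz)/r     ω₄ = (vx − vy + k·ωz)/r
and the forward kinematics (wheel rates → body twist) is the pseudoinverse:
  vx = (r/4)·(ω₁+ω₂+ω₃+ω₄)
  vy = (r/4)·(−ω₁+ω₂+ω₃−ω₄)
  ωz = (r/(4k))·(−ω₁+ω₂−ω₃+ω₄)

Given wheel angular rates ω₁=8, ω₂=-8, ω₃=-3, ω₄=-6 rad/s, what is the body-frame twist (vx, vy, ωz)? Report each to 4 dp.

(-0.1800, -0.2600, -1.2667)

k = lx + ly = 0.15 + 0.15 = 0.3000
ω₁+ω₂+ω₃+ω₄ = -9.0000  →  vx = (0.08/4)·-9.0000 = -0.1800
−ω₁+ω₂+ω₃−ω₄ = -13.0000  →  vy = (0.08/4)·-13.0000 = -0.2600
−ω₁+ω₂−ω₃+ω₄ = -19.0000  →  ωz = (0.08/1.2000)·-19.0000 = -1.2667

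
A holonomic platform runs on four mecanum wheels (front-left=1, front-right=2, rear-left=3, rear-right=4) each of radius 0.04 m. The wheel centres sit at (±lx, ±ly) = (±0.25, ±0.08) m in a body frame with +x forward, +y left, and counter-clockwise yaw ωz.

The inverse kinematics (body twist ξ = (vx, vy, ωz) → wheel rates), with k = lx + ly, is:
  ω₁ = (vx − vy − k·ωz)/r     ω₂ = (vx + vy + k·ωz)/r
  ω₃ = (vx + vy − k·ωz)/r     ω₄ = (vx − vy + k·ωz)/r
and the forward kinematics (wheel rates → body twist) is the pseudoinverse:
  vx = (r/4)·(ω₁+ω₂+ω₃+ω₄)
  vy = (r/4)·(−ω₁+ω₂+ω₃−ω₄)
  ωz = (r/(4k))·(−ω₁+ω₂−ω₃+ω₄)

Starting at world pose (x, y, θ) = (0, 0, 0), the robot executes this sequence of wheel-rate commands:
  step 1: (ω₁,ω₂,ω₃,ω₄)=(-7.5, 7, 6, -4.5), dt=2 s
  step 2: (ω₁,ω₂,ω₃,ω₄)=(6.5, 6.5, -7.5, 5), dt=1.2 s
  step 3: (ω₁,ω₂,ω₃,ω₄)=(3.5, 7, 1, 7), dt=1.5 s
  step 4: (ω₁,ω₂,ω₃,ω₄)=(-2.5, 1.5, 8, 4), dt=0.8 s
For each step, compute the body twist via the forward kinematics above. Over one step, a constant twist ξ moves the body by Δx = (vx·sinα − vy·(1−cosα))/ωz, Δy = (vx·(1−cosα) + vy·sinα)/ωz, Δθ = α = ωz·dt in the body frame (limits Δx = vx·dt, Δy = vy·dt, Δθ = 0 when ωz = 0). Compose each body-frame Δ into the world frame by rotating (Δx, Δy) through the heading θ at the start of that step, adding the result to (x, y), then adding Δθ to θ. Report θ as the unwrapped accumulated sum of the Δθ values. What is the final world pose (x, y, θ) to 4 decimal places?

step 1: ξ=(vx,vy,ωz)=(0.0100, 0.2500, 0.1212), dt=2.0 → body Δ=(-0.0405, 0.4975, 0.2424) → world pose (-0.0405, 0.4975, 0.2424)
step 2: ξ=(vx,vy,ωz)=(0.1050, -0.1250, 0.3788), dt=1.2 → body Δ=(0.1552, -0.1167, 0.4545) → world pose (0.1382, 0.4215, 0.6970)
step 3: ξ=(vx,vy,ωz)=(0.1850, -0.0250, 0.2879), dt=1.5 → body Δ=(0.2769, 0.0226, 0.4318) → world pose (0.3360, 0.6166, 1.1288)
step 4: ξ=(vx,vy,ωz)=(0.1100, 0.0800, 0.0000), dt=0.8 → body Δ=(0.0880, 0.0640, 0.0000) → world pose (0.3158, 0.7235, 1.1288)

(0.3158, 0.7235, 1.1288)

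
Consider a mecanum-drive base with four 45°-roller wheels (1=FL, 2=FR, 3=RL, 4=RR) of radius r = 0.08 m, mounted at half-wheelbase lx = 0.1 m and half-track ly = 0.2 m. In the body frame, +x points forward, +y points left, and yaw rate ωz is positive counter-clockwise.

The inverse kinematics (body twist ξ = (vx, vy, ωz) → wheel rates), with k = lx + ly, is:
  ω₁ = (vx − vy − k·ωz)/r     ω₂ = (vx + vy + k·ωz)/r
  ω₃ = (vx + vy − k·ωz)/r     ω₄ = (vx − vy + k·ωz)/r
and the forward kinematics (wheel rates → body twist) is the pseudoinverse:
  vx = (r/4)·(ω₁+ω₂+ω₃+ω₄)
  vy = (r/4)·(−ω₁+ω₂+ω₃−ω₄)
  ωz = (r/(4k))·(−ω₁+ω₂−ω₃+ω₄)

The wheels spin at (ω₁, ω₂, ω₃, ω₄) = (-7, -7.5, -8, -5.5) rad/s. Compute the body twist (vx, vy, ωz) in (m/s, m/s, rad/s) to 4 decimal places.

(-0.5600, -0.0600, 0.1333)

k = lx + ly = 0.1 + 0.2 = 0.3000
ω₁+ω₂+ω₃+ω₄ = -28.0000  →  vx = (0.08/4)·-28.0000 = -0.5600
−ω₁+ω₂+ω₃−ω₄ = -3.0000  →  vy = (0.08/4)·-3.0000 = -0.0600
−ω₁+ω₂−ω₃+ω₄ = 2.0000  →  ωz = (0.08/1.2000)·2.0000 = 0.1333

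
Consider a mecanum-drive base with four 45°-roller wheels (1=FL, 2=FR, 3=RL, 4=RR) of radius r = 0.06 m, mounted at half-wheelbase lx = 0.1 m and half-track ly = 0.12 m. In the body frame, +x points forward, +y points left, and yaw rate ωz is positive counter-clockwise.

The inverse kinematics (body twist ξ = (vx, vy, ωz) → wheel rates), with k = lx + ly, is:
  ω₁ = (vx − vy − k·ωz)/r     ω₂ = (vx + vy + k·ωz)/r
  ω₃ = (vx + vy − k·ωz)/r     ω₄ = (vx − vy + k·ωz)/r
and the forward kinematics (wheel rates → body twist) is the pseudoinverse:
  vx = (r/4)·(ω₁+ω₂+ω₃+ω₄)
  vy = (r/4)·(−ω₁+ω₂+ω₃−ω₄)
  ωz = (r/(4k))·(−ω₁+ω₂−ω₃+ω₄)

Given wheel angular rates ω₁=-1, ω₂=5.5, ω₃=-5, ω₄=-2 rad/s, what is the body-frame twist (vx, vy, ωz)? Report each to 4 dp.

(-0.0375, 0.0525, 0.6477)

k = lx + ly = 0.1 + 0.12 = 0.2200
ω₁+ω₂+ω₃+ω₄ = -2.5000  →  vx = (0.06/4)·-2.5000 = -0.0375
−ω₁+ω₂+ω₃−ω₄ = 3.5000  →  vy = (0.06/4)·3.5000 = 0.0525
−ω₁+ω₂−ω₃+ω₄ = 9.5000  →  ωz = (0.06/0.8800)·9.5000 = 0.6477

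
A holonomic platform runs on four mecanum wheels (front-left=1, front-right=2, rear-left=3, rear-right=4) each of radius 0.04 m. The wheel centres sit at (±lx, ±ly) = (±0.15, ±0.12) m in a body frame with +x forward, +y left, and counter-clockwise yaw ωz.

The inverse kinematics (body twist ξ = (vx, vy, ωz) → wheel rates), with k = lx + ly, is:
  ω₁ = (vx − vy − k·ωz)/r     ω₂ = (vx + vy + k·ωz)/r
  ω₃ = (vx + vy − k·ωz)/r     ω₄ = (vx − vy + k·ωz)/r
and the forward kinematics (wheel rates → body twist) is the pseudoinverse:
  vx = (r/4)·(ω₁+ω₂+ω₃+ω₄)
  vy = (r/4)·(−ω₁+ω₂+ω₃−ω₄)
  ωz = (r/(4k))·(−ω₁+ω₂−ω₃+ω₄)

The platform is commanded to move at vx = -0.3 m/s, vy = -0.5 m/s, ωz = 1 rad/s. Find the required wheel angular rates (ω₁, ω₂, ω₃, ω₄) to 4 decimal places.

(-1.7500, -13.2500, -26.7500, 11.7500)

k = lx + ly = 0.15 + 0.12 = 0.2700;  k·ωz = 0.2700·1 = 0.2700
ω₁ (FL) = (vx − vy − k·ωz)/r = -0.0700/0.04 = -1.7500
ω₂ (FR) = (vx + vy + k·ωz)/r = -0.5300/0.04 = -13.2500
ω₃ (RL) = (vx + vy − k·ωz)/r = -1.0700/0.04 = -26.7500
ω₄ (RR) = (vx − vy + k·ωz)/r = 0.4700/0.04 = 11.7500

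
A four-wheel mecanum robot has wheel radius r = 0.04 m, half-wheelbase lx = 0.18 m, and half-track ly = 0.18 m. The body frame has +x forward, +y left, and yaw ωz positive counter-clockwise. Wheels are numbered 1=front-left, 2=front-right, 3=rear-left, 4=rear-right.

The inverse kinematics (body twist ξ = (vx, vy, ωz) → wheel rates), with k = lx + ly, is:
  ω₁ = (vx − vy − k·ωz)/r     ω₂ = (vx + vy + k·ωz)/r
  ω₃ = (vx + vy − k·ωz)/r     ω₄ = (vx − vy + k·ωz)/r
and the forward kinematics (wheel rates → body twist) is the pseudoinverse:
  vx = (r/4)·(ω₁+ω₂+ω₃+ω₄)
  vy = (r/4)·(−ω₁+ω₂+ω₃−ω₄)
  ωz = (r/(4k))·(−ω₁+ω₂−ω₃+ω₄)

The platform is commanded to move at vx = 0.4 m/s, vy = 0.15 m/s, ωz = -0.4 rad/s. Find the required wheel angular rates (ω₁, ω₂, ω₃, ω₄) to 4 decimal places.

(9.8500, 10.1500, 17.3500, 2.6500)

k = lx + ly = 0.18 + 0.18 = 0.3600;  k·ωz = 0.3600·-0.4 = -0.1440
ω₁ (FL) = (vx − vy − k·ωz)/r = 0.3940/0.04 = 9.8500
ω₂ (FR) = (vx + vy + k·ωz)/r = 0.4060/0.04 = 10.1500
ω₃ (RL) = (vx + vy − k·ωz)/r = 0.6940/0.04 = 17.3500
ω₄ (RR) = (vx − vy + k·ωz)/r = 0.1060/0.04 = 2.6500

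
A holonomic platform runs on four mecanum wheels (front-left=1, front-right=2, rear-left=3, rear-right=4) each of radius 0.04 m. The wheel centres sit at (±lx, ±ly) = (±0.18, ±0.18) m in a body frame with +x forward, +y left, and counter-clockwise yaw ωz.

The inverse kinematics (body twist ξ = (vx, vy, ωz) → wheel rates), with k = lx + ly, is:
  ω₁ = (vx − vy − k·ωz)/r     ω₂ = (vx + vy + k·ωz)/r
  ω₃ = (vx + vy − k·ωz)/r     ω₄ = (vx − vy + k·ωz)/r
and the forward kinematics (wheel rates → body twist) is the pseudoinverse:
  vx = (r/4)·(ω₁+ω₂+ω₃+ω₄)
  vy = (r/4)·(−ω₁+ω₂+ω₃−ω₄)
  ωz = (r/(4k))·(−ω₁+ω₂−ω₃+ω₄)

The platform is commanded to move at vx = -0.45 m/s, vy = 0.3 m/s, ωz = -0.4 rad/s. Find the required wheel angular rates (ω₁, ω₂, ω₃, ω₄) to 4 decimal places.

k = lx + ly = 0.18 + 0.18 = 0.3600;  k·ωz = 0.3600·-0.4 = -0.1440
ω₁ (FL) = (vx − vy − k·ωz)/r = -0.6060/0.04 = -15.1500
ω₂ (FR) = (vx + vy + k·ωz)/r = -0.2940/0.04 = -7.3500
ω₃ (RL) = (vx + vy − k·ωz)/r = -0.0060/0.04 = -0.1500
ω₄ (RR) = (vx − vy + k·ωz)/r = -0.8940/0.04 = -22.3500

(-15.1500, -7.3500, -0.1500, -22.3500)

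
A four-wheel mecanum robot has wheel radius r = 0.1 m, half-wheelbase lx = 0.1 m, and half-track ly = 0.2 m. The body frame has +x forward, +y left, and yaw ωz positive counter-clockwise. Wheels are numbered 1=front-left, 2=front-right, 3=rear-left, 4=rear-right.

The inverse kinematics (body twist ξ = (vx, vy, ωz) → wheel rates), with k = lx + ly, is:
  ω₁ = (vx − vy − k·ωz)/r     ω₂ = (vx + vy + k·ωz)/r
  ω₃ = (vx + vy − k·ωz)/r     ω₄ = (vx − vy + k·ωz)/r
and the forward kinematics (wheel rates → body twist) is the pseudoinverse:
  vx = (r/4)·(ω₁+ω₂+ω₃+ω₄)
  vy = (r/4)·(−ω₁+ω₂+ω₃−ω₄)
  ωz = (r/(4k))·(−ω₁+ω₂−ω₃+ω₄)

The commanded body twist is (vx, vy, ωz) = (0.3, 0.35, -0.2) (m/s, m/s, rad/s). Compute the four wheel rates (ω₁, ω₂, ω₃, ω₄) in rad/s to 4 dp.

k = lx + ly = 0.1 + 0.2 = 0.3000;  k·ωz = 0.3000·-0.2 = -0.0600
ω₁ (FL) = (vx − vy − k·ωz)/r = 0.0100/0.1 = 0.1000
ω₂ (FR) = (vx + vy + k·ωz)/r = 0.5900/0.1 = 5.9000
ω₃ (RL) = (vx + vy − k·ωz)/r = 0.7100/0.1 = 7.1000
ω₄ (RR) = (vx − vy + k·ωz)/r = -0.1100/0.1 = -1.1000

(0.1000, 5.9000, 7.1000, -1.1000)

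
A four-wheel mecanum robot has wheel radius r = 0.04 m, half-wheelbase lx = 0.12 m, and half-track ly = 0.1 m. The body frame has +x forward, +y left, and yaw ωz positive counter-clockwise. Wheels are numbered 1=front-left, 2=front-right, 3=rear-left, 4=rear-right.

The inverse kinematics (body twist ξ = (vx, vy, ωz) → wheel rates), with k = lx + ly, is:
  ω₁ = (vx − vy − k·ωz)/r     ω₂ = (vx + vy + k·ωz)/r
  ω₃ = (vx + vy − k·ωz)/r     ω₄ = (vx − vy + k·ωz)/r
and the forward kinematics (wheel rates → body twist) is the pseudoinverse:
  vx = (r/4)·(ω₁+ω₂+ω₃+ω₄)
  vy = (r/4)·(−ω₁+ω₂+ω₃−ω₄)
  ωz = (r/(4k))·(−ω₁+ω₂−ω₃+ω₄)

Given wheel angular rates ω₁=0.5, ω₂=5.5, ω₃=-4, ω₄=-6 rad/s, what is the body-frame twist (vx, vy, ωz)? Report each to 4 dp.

(-0.0400, 0.0700, 0.1364)

k = lx + ly = 0.12 + 0.1 = 0.2200
ω₁+ω₂+ω₃+ω₄ = -4.0000  →  vx = (0.04/4)·-4.0000 = -0.0400
−ω₁+ω₂+ω₃−ω₄ = 7.0000  →  vy = (0.04/4)·7.0000 = 0.0700
−ω₁+ω₂−ω₃+ω₄ = 3.0000  →  ωz = (0.04/0.8800)·3.0000 = 0.1364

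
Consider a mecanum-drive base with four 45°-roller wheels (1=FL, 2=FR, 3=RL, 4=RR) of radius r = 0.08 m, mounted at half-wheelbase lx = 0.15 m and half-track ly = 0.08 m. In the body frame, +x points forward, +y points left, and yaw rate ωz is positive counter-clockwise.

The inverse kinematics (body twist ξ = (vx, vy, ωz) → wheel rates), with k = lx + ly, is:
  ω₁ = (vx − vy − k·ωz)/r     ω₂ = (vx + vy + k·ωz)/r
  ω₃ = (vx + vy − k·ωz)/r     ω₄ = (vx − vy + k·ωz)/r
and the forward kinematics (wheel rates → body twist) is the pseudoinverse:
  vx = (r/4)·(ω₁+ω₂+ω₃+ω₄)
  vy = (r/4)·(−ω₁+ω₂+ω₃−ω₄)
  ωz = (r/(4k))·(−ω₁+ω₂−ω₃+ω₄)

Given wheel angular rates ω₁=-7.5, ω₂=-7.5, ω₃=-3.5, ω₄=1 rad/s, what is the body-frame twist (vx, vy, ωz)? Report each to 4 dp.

(-0.3500, -0.0900, 0.3913)

k = lx + ly = 0.15 + 0.08 = 0.2300
ω₁+ω₂+ω₃+ω₄ = -17.5000  →  vx = (0.08/4)·-17.5000 = -0.3500
−ω₁+ω₂+ω₃−ω₄ = -4.5000  →  vy = (0.08/4)·-4.5000 = -0.0900
−ω₁+ω₂−ω₃+ω₄ = 4.5000  →  ωz = (0.08/0.9200)·4.5000 = 0.3913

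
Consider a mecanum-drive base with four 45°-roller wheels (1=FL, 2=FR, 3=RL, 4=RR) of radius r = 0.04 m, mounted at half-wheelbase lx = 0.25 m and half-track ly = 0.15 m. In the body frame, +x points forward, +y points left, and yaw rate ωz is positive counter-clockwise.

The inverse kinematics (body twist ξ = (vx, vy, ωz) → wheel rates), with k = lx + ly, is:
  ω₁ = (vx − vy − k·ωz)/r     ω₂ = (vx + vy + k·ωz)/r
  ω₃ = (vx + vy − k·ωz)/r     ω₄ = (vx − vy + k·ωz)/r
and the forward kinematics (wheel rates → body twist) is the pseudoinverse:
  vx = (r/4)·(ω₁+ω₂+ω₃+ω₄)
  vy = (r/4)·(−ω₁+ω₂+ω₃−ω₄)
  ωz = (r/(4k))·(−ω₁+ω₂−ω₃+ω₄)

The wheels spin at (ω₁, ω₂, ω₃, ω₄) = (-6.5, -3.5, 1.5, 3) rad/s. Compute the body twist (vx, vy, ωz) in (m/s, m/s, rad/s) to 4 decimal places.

k = lx + ly = 0.25 + 0.15 = 0.4000
ω₁+ω₂+ω₃+ω₄ = -5.5000  →  vx = (0.04/4)·-5.5000 = -0.0550
−ω₁+ω₂+ω₃−ω₄ = 1.5000  →  vy = (0.04/4)·1.5000 = 0.0150
−ω₁+ω₂−ω₃+ω₄ = 4.5000  →  ωz = (0.04/1.6000)·4.5000 = 0.1125

(-0.0550, 0.0150, 0.1125)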